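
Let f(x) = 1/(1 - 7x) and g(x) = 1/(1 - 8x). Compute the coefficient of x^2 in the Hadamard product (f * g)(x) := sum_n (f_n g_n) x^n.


f has coefficients f_k = 7^k and g has coefficients g_k = 8^k, so the Hadamard product has coefficient (f*g)_k = 7^k * 8^k = 56^k.
For k = 2: 56^2 = 3136.

3136


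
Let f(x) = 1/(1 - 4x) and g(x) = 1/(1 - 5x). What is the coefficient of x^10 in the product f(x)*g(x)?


The coefficient of x^n in f*g is the Cauchy product: sum_{k=0}^{n} a^k * b^(n-k).
With a=4, b=5, n=10:
sum_{k=0}^{10} 4^k * 5^(10-k)
= 44633821

44633821


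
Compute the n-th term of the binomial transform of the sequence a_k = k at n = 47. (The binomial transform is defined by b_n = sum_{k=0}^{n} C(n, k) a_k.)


With a_k = k, b_n = sum_{k=0}^{n} C(n, k) k. Using k * C(n, k) = n * C(n-1, k-1) gives b_n = n * sum_{k>=1} C(n-1, k-1) = n * 2^(n-1).
For n = 47: 47 * 2^46 = 47 * 70368744177664 = 3307330976350208.

3307330976350208


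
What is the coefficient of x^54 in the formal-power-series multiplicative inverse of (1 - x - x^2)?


Let the inverse be f(x) = sum_{k>=0} a_k x^k. From f(x) * (1 - x - x^2) = 1 and matching coefficients:
 x^0: a_0 = 1.
 x^1: a_1 - a_0 = 0, so a_1 = 1.
 x^k (k >= 2): a_k - a_{k-1} - a_{k-2} = 0, i.e. a_k = a_{k-1} + a_{k-2}.
This is the Fibonacci-type recurrence shifted so that a_0 = a_1 = 1.
Iterating: a_0=1, a_1=1, a_2=2, a_3=3, a_4=5, a_5=8, a_6=13, a_7=21, a_8=34, a_9=55, ...
a_54 = 139583862445.

139583862445


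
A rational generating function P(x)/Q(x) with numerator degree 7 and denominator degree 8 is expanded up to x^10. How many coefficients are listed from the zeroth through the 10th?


Expanding up to x^10 gives the coefficients for x^0, x^1, ..., x^10.
That is 10 + 1 = 11 coefficients in total.

11


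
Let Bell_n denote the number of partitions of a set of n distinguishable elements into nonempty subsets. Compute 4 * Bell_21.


Bell_21 can be computed from the Bell triangle or from Dobinski's identity Bell_n = (1/e) * sum_{k>=0} k^n / k!.
Computing Bell_21 = 474869816156751.
Then 4 * 474869816156751 = 1899479264627004.

1899479264627004


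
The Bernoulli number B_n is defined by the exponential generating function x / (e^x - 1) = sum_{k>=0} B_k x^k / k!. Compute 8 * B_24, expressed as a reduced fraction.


Bernoulli numbers can also be computed recursively via B_0 = 1 and sum_{j=0}^{m} C(m+1, j) B_j = 0 for m >= 1. Odd-index Bernoulli numbers vanish for k >= 3.
Computing B_24 = -236364091/2730, so 8 * B_24 = 8 * -236364091/2730 = -945456364/1365.

-945456364/1365


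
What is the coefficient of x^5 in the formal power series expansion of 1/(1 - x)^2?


The negative binomial / multiset identity is
1/(1 - x)^r = sum_{k>=0} C(k + r - 1, r - 1) x^k.
Here r = 2 and k = 5, so the coefficient is
C(5 + 1, 1) = C(6, 1)
= 6

6


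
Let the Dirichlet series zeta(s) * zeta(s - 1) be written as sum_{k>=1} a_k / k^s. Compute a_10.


Convolution gives a_k = sum_{d | k} d * 1 = sum_{d | k} d = sigma(k), the sum of positive divisors of k.
For k = 10, the divisors are 1, 2, 5, 10, so
sigma(10) = 1 + 2 + 5 + 10 = 18.

18


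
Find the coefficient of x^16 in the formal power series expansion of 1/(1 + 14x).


Write 1/(1 + c x) = 1/(1 - (-c) x) and apply the geometric-series identity
1/(1 - y) = sum_{k>=0} y^k to get 1/(1 + c x) = sum_{k>=0} (-c)^k x^k.
So the coefficient of x^k is (-c)^k = (-1)^k * c^k.
Here c = 14 and k = 16:
(-14)^16 = 1 * 2177953337809371136 = 2177953337809371136

2177953337809371136


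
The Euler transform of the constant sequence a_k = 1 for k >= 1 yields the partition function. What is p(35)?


The Euler transform converts the sequence a_k = 1 into the number of integer partitions.
Using the recurrence or dynamic programming:
p(35) = 14883

14883


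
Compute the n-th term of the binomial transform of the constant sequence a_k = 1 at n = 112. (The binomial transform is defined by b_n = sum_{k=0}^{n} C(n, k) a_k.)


With a_k = 1 for all k, b_n = sum_{k=0}^{n} C(n, k) = 2^n by the binomial theorem.
For n = 112: 2^112 = 5192296858534827628530496329220096.

5192296858534827628530496329220096


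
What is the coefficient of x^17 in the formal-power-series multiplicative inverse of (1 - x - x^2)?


Let the inverse be f(x) = sum_{k>=0} a_k x^k. From f(x) * (1 - x - x^2) = 1 and matching coefficients:
 x^0: a_0 = 1.
 x^1: a_1 - a_0 = 0, so a_1 = 1.
 x^k (k >= 2): a_k - a_{k-1} - a_{k-2} = 0, i.e. a_k = a_{k-1} + a_{k-2}.
This is the Fibonacci-type recurrence shifted so that a_0 = a_1 = 1.
Iterating: a_0=1, a_1=1, a_2=2, a_3=3, a_4=5, a_5=8, a_6=13, a_7=21, a_8=34, a_9=55, ...
a_17 = 2584.

2584


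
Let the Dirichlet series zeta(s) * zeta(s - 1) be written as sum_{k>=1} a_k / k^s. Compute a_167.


Convolution gives a_k = sum_{d | k} d * 1 = sum_{d | k} d = sigma(k), the sum of positive divisors of k.
For k = 167, the divisors are 1, 167, so
sigma(167) = 1 + 167 = 168.

168


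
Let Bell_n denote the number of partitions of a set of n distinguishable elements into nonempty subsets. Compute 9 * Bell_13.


Bell_13 can be computed from the Bell triangle or from Dobinski's identity Bell_n = (1/e) * sum_{k>=0} k^n / k!.
Computing Bell_13 = 27644437.
Then 9 * 27644437 = 248799933.

248799933


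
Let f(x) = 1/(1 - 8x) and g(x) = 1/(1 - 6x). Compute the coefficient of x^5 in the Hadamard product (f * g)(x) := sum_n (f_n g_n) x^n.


f has coefficients f_k = 8^k and g has coefficients g_k = 6^k, so the Hadamard product has coefficient (f*g)_k = 8^k * 6^k = 48^k.
For k = 5: 48^5 = 254803968.

254803968


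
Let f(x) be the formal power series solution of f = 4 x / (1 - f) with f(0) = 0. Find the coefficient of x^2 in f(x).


Apply Lagrange inversion: f = 4 x * phi(f) with phi(t) = 1/(1 - t), so
[x^n] f = 4^n * (1/n) [t^(n-1)] phi(t)^n = 4^n * (1/n) [t^(n-1)] (1 - t)^(-n) = 4^n * (1/n) C(2n - 2, n - 1) = 4^n * C_{n-1}.
For n = 2: C_1 = C(2, 1) / 2 = 2/2 = 1.
With the 4^2 = 16 factor, the coefficient is 16 * 1 = 16.

16


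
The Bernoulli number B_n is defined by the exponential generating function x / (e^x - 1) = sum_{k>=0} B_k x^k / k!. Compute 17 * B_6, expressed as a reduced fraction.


Bernoulli numbers can also be computed recursively via B_0 = 1 and sum_{j=0}^{m} C(m+1, j) B_j = 0 for m >= 1. Odd-index Bernoulli numbers vanish for k >= 3.
Computing B_6 = 1/42, so 17 * B_6 = 17 * 1/42 = 17/42.

17/42


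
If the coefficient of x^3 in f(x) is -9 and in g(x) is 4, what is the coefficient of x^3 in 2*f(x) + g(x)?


Scalar multiplication scales coefficients: 2 * -9 = -18.
Then add the g coefficient: -18 + 4
= -14

-14


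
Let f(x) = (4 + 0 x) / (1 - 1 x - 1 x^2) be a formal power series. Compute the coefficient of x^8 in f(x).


Write f(x) = sum_{k>=0} a_k x^k. Multiplying both sides by 1 - 1 x - 1 x^2 gives
(1 - 1 x - 1 x^2) sum_{k>=0} a_k x^k = 4 + 0 x.
Matching coefficients:
 x^0: a_0 = 4
 x^1: a_1 - 1 a_0 = 0  =>  a_1 = 1*4 + 0 = 4
 x^k (k >= 2): a_k = 1 a_{k-1} + 1 a_{k-2}.
Iterating: a_2 = 8, a_3 = 12, a_4 = 20, a_5 = 32, a_6 = 52, a_7 = 84, a_8 = 136.
So the coefficient of x^8 is 136.

136


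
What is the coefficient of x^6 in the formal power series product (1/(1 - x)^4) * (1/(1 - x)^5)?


Combine the factors: (1/(1 - x)^4) * (1/(1 - x)^5) = 1/(1 - x)^9.
Then use 1/(1 - x)^r = sum_{k>=0} C(k + r - 1, r - 1) x^k with r = 9 and k = 6:
C(14, 8) = 3003.

3003


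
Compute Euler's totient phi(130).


phi(n) counts integers in [1, n] coprime to n. Using the multiplicative formula phi(n) = n * prod_{p | n} (1 - 1/p):
130 = 2 * 5 * 13, so
phi(130) = 130 * (1 - 1/2) * (1 - 1/5) * (1 - 1/13) = 48.

48


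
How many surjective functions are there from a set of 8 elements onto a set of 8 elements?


By inclusion-exclusion on which target elements are missed, the number of surjections from an n-set onto a k-set is
surj(n, k) = sum_{j=0}^{k} (-1)^j C(k, j) (k - j)^n.
Equivalently surj(n, k) = k! * S(n, k), where S(n, k) is the Stirling number of the second kind.
For n = 8, k = 8:
S(8, 8) = 1, so
surj = 8! * 1 = 40320 * 1 = 40320.

40320


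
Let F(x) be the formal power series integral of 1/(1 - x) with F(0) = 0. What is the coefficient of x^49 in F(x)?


1/(1 - x) = sum_{k>=0} x^k. Integrating termwise and using F(0) = 0 gives
F(x) = sum_{k>=0} x^(k+1) / (k+1) = sum_{m>=1} x^m / m = -ln(1 - x).
So the coefficient of x^49 is 1/49 = 1/49.

1/49


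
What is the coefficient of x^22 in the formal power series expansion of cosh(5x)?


The Maclaurin series is cosh(t) = sum_{m>=0} t^(2m) / (2m)!, so substituting t = 5x, only even powers of x are nonzero, with coefficient of x^(2m) equal to 5^(2m) / (2m)!.
For x^22 the coefficient is 5^22/22! = 2384185791015625/1124000727777607680000 = 3814697265625/1798401164444172288.

3814697265625/1798401164444172288


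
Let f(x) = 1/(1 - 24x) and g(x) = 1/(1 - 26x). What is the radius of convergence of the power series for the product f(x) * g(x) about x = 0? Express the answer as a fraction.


The radius of 1/(1 - 24x) is 1/24 (nearest singularity at x = 1/24), and the radius of 1/(1 - 26x) is 1/26.
The product f(x)*g(x) = 1/((1 - 24x)(1 - 26x)) has singularities at both 1/24 and 1/26, so its radius of convergence is the distance to the nearest one:
min(1/24, 1/26) = 1/26.

1/26


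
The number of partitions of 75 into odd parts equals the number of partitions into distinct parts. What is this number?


Computing partitions of 75 into odd parts (1, 3, 5, ...):
Using the generating function prod_{k>=0} 1/(1-x^(2k+1)),
the count is 48446

48446


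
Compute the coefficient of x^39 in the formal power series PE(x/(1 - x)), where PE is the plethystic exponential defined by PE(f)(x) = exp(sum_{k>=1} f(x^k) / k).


For f(x) = x/(1 - x) we have
sum_{k>=1} f(x^k) / k = sum_{k>=1} (1/k) * x^k / (1 - x^k) = sum_{k, m >= 1} x^(k m) / k,
which after exponentiating simplifies to
PE(x/(1 - x)) = prod_{k>=1} 1 / (1 - x^k).
This is the generating function for the partition function p(n), so the coefficient of x^39 is p(39).
Computing p(39) by dynamic programming over parts 1, 2, ..., 39: p(39) = 31185.

31185


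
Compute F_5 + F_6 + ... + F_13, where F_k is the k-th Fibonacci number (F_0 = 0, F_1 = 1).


Use the identity sum_{k=0}^{N} F_k = F_{N+2} - 1 (which follows from F_{k+2} - F_{k+1} = F_k). Then
sum_{k=5}^{13} F_k = (F_{15} - 1) - (F_{6} - 1) = F_{15} - F_{6}.
Computing: F_{15} = 610, F_{6} = 8, so
Sum = 610 - 8 = 602.

602


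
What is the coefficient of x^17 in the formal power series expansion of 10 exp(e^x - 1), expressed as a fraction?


exp(e^x - 1) is the exponential generating function for the Bell numbers Bell_k: exp(e^x - 1) = sum_{k>=0} Bell_k x^k / k!.
So the coefficient of x^17 in 10 exp(e^x - 1) is 10 Bell_17 / 17!.
Computing: Bell_17 = 82864869804 and 17! = 355687428096000, giving
10 * 82864869804/355687428096000 = 255755771/109780070400.

255755771/109780070400


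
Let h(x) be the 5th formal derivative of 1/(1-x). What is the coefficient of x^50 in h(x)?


Differentiating 5 times: d^5/dx^5 [1/(1-x)] = 5!/(1-x)^6.
The expansion 1/(1-x)^6 = sum_{k>=0} C(k+5, 5) x^k, so the coefficient of x^n in 5!/(1-x)^6 is 5! * C(n+5, 5).
For n = 50: 120 * C(55, 5) = 120 * 3478761 = 417451320

417451320


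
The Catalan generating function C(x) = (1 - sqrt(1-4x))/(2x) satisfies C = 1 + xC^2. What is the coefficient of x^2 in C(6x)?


Substituting x -> 6x scales the n-th coefficient by 6^n, so [x^2] C(6x) = 6^2 * C_2.
C_2 = C(2*2, 2)/(3) = 6/3 = 2.
So 6^2 * 2 = 36 * 2 = 72.

72


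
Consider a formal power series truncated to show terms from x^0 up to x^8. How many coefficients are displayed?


From x^0 to x^8 inclusive, the count is 8 - 0 + 1 = 9.

9


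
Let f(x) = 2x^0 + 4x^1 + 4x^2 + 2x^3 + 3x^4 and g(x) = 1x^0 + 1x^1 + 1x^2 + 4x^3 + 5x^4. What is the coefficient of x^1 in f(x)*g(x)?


Cauchy product at x^1:
2*1 + 4*1
= 6

6


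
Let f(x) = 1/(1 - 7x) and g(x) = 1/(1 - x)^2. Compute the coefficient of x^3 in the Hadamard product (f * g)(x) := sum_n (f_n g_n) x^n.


f has coefficients f_k = 7^k. For g = 1/(1 - x)^2 the coefficient is g_k = C(k + 1, 1) = k + 1. The Hadamard coefficient is (f * g)_k = 7^k * (k + 1).
For k = 3: 7^3 * 4 = 343 * 4 = 1372.

1372


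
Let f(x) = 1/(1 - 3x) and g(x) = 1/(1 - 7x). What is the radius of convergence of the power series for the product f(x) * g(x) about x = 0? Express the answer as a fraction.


The radius of 1/(1 - 3x) is 1/3 (nearest singularity at x = 1/3), and the radius of 1/(1 - 7x) is 1/7.
The product f(x)*g(x) = 1/((1 - 3x)(1 - 7x)) has singularities at both 1/3 and 1/7, so its radius of convergence is the distance to the nearest one:
min(1/3, 1/7) = 1/7.

1/7


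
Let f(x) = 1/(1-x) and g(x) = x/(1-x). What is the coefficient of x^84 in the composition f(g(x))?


First simplify the composition: f(g(x)) = 1/(1 - x/(1-x)) = (1-x)/((1-x) - x) = (1-x)/(1-2x).
Now extract the coefficient. Write (1-x)/(1-2x) = 1/(1-2x) - x/(1-2x).
The coefficient of x^n in 1/(1-2x) is 2^n, and in x/(1-2x) is 2^(n-1) (for n >= 1).
So the coefficient of x^84 is 2^84 - 2^83 = 19342813113834066795298816 - 9671406556917033397649408 = 9671406556917033397649408.

9671406556917033397649408


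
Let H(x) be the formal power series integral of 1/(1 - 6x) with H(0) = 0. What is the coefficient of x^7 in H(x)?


1/(1 - 6x) = sum_{k>=0} 6^k x^k. Integrating termwise with H(0) = 0:
H(x) = sum_{k>=0} 6^k x^(k+1) / (k+1) = sum_{m>=1} 6^(m-1) x^m / m.
For m = 7: 6^6/7 = 46656/7 = 46656/7.

46656/7


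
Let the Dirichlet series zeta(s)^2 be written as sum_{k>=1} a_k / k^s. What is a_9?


The Dirichlet convolution of the constant function 1 with itself gives (1 * 1)(k) = sum_{d | k} 1 = d(k), the number of positive divisors of k.
Since zeta(s) = sum_{k>=1} 1/k^s, we have zeta(s)^2 = sum_{k>=1} d(k)/k^s, so a_k = d(k).
For k = 9: the divisors are 1, 3, 9.
Count = 3.

3


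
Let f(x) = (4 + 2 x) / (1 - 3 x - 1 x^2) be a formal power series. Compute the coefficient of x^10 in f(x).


Write f(x) = sum_{k>=0} a_k x^k. Multiplying both sides by 1 - 3 x - 1 x^2 gives
(1 - 3 x - 1 x^2) sum_{k>=0} a_k x^k = 4 + 2 x.
Matching coefficients:
 x^0: a_0 = 4
 x^1: a_1 - 3 a_0 = 2  =>  a_1 = 3*4 + 2 = 14
 x^k (k >= 2): a_k = 3 a_{k-1} + 1 a_{k-2}.
Iterating: a_2 = 46, a_3 = 152, a_4 = 502, a_5 = 1658, a_6 = 5476, a_7 = 18086, a_8 = 59734, a_9 = 197288, a_10 = 651598.
So the coefficient of x^10 is 651598.

651598


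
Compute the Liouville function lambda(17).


The Liouville function is lambda(k) = (-1)^Omega(k), where Omega(k) counts the prime factors of k with multiplicity.
Factoring: 17 = 17, so Omega(17) = 1.
lambda(17) = (-1)^1 = -1.

-1


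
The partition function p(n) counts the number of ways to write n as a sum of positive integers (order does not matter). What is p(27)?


Using the generating function prod_{k>=1} 1/(1-x^k), we compute p(27).
By dynamic programming over parts 1 through 27:
p(27) = 3010

3010


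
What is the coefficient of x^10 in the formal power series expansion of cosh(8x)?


The Maclaurin series is cosh(t) = sum_{m>=0} t^(2m) / (2m)!, so substituting t = 8x, only even powers of x are nonzero, with coefficient of x^(2m) equal to 8^(2m) / (2m)!.
For x^10 the coefficient is 8^10/10! = 1073741824/3628800 = 4194304/14175.

4194304/14175


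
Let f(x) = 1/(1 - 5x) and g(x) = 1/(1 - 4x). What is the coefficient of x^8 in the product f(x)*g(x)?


The coefficient of x^n in f*g is the Cauchy product: sum_{k=0}^{n} a^k * b^(n-k).
With a=5, b=4, n=8:
sum_{k=0}^{8} 5^k * 4^(8-k)
= 1690981

1690981


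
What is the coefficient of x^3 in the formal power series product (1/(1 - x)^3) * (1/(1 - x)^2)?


Combine the factors: (1/(1 - x)^3) * (1/(1 - x)^2) = 1/(1 - x)^5.
Then use 1/(1 - x)^r = sum_{k>=0} C(k + r - 1, r - 1) x^k with r = 5 and k = 3:
C(7, 4) = 35.

35


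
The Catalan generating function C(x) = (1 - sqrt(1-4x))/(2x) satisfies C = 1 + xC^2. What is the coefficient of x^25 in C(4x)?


Substituting x -> 4x scales the n-th coefficient by 4^n, so [x^25] C(4x) = 4^25 * C_25.
C_25 = C(2*25, 25)/(26) = 126410606437752/26 = 4861946401452.
So 4^25 * 4861946401452 = 1125899906842624 * 4861946401452 = 5474065000468637788089090048.

5474065000468637788089090048


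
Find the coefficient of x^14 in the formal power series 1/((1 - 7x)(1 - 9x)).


By partial fractions or Cauchy convolution:
The coefficient equals sum_{k=0}^{14} 7^k * 9^(14-k).
= 100571785292353

100571785292353


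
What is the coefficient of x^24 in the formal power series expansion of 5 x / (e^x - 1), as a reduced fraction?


The exponential generating function for Bernoulli numbers is
x / (e^x - 1) = sum_{k>=0} B_k x^k / k!.
So the coefficient of x^24 in 5 x / (e^x - 1) is 5 B_24 / 24!.
Computing: B_24 = -236364091/2730, 24! = 620448401733239439360000, giving
5 * -236364091/2730 / 620448401733239439360000 = -236364091/338764827346348733890560000.

-236364091/338764827346348733890560000


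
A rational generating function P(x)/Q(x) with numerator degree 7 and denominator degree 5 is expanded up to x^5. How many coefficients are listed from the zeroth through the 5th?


Expanding up to x^5 gives the coefficients for x^0, x^1, ..., x^5.
That is 5 + 1 = 6 coefficients in total.

6


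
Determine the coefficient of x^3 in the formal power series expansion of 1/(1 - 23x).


The geometric series identity gives 1/(1 - c x) = sum_{k>=0} c^k x^k, so the coefficient of x^k is c^k.
Here c = 23 and k = 3.
Computing: 23^3 = 12167

12167


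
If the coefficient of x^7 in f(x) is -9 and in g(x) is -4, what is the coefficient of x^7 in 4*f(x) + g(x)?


Scalar multiplication scales coefficients: 4 * -9 = -36.
Then add the g coefficient: -36 + -4
= -40

-40


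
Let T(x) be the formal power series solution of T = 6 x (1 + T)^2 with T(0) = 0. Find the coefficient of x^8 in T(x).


Apply the Lagrange inversion formula: if T = 6 x * phi(T) with phi(t) = (1 + t)^2, then [x^n] T = 6^n * (1/n) [t^(n-1)] phi(t)^n = 6^n * (1/n) [t^(n-1)] (1 + t)^(2n) = 6^n * (1/n) C(2n, n-1).
Using the identity C(2n, n-1) = C(2n, n) * n / (n+1), the unscaled factor equals C(2n, n) / (n+1) = C_n, the n-th Catalan number.
For n = 8: C_8 = C(16, 8) / 9 = 12870/9 = 1430.
With the 6^8 = 1679616 factor, the coefficient is 1679616 * 1430 = 2401850880.

2401850880


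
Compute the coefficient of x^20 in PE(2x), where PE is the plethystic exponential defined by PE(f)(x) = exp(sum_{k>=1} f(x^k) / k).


With f(x) = 2x, the exponent is sum_{k>=1} 2 x^k / k = 2 * (-ln(1 - x)). Exponentiating:
PE(2x) = exp(-2 ln(1 - x)) = 1/(1 - x)^2.
By the negative binomial expansion, [x^n] 1/(1 - x)^2 = C(n + 1, 1).
For n = 20: C(21, 1) = 21.

21


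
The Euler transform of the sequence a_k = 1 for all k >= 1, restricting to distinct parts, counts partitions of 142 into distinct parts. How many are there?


Partitions of 142 into distinct parts can be computed via generating function.
Product (1+x)(1+x^2)(1+x^3)...
The coefficient of x^142 = 11086968

11086968


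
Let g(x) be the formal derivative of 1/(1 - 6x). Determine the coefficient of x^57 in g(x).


Differentiate termwise: d/dx sum_{k>=0} 6^k x^k = sum_{k>=1} k 6^k x^(k-1) = sum_{j>=0} (j+1) 6^(j+1) x^j.
Equivalently, d/dx [1/(1 - 6x)] = 6/(1 - 6x)^2.
For j = 57: 58 * 6^58 = 58 * 1357602166130257152481187563160405662935023616 = 78740925635554914843908878663303528450231369728.

78740925635554914843908878663303528450231369728


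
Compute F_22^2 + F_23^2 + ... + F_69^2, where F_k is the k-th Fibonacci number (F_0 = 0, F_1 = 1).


There is a standard identity sum_{k=0}^{N} F_k^2 = F_N * F_{N+1} (proved inductively from the telescoping relation F_k^2 = F_k F_{k+1} - F_{k-1} F_k). Then
sum_{k=22}^{69} F_k^2 = F_69 F_70 - F_21 F_22.
Computing: F_69 = 117669030460994, F_70 = 190392490709135, F_21 = 10946, F_22 = 17711.
Sum = 117669030460994 * 190392490709135 - 10946 * 17711 = 22403299788797723450823115584.

22403299788797723450823115584


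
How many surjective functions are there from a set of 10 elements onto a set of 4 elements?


By inclusion-exclusion on which target elements are missed, the number of surjections from an n-set onto a k-set is
surj(n, k) = sum_{j=0}^{k} (-1)^j C(k, j) (k - j)^n.
Equivalently surj(n, k) = k! * S(n, k), where S(n, k) is the Stirling number of the second kind.
For n = 10, k = 4:
S(10, 4) = 34105, so
surj = 4! * 34105 = 24 * 34105 = 818520.

818520


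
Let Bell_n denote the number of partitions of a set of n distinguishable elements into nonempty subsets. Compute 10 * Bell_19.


Bell_19 can be computed from the Bell triangle or from Dobinski's identity Bell_n = (1/e) * sum_{k>=0} k^n / k!.
Computing Bell_19 = 5832742205057.
Then 10 * 5832742205057 = 58327422050570.

58327422050570


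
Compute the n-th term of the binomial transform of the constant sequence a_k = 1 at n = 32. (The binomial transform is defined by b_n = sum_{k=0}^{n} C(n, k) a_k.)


With a_k = 1 for all k, b_n = sum_{k=0}^{n} C(n, k) = 2^n by the binomial theorem.
For n = 32: 2^32 = 4294967296.

4294967296


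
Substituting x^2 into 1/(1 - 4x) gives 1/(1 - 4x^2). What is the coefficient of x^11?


Since 1/(1 - 4x^2) only has even powers of x,
the coefficient of x^11 (odd) is 0.

0


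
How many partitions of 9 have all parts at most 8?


Using the generating function (1-x)^(-1)(1-x^2)^(-1)...(1-x^8)^(-1),
the coefficient of x^9 counts these restricted partitions.
Result = 29

29


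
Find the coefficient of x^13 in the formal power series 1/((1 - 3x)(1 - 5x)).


By partial fractions or Cauchy convolution:
The coefficient equals sum_{k=0}^{13} 3^k * 5^(13-k).
= 3049366328

3049366328


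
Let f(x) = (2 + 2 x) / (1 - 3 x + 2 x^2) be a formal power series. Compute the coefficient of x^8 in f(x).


Write f(x) = sum_{k>=0} a_k x^k. Multiplying both sides by 1 - 3 x + 2 x^2 gives
(1 - 3 x + 2 x^2) sum_{k>=0} a_k x^k = 2 + 2 x.
Matching coefficients:
 x^0: a_0 = 2
 x^1: a_1 - 3 a_0 = 2  =>  a_1 = 3*2 + 2 = 8
 x^k (k >= 2): a_k = 3 a_{k-1} - 2 a_{k-2}.
Iterating: a_2 = 20, a_3 = 44, a_4 = 92, a_5 = 188, a_6 = 380, a_7 = 764, a_8 = 1532.
So the coefficient of x^8 is 1532.

1532


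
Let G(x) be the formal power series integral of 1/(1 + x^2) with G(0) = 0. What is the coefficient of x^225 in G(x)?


1/(1 + x^2) = sum_{j>=0} (-1)^j x^(2j). Integrating termwise with G(0) = 0:
G(x) = sum_{j>=0} (-1)^j x^(2j+1) / (2j+1) = arctan(x).
Only odd powers are nonzero. For x^225 write 225 = 2*112 + 1, giving
(-1)^112 / 225 = 1/225 = 1/225.

1/225


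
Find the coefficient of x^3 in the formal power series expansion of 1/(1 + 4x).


Write 1/(1 + c x) = 1/(1 - (-c) x) and apply the geometric-series identity
1/(1 - y) = sum_{k>=0} y^k to get 1/(1 + c x) = sum_{k>=0} (-c)^k x^k.
So the coefficient of x^k is (-c)^k = (-1)^k * c^k.
Here c = 4 and k = 3:
(-4)^3 = -1 * 64 = -64

-64


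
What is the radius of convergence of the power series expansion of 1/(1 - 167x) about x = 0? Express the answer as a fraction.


Expanding 1/(1 - 167x) = sum_{k>=0} 167^k x^k, the series converges when |167x| < 1, i.e., |x| < 1/167.
So the radius of convergence is 1/167 = 1/167.

1/167


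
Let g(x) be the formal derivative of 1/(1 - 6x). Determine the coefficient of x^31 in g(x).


Differentiate termwise: d/dx sum_{k>=0} 6^k x^k = sum_{k>=1} k 6^k x^(k-1) = sum_{j>=0} (j+1) 6^(j+1) x^j.
Equivalently, d/dx [1/(1 - 6x)] = 6/(1 - 6x)^2.
For j = 31: 32 * 6^32 = 32 * 7958661109946400884391936 = 254677155518284828300541952.

254677155518284828300541952


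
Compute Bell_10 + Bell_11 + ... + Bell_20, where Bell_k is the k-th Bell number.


Recall Bell_k counts set partitions of a k-set (with Bell_0 = 1 by convention).
Bell_10 through Bell_20: 115975, 678570, 4213597, 27644437, 190899322, 1382958545, 10480142147, 82864869804, 682076806159, 5832742205057, 51724158235372
Sum = 115975 + 678570 + 4213597 + 27644437 + 190899322 + 1382958545 + 10480142147 + 82864869804 + 682076806159 + 5832742205057 + 51724158235372 = 58333928768985.

58333928768985


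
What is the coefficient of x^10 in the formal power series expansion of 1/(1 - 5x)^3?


The general identity 1/(1 - c x)^r = sum_{k>=0} c^k C(k + r - 1, r - 1) x^k follows by substituting y = c x into 1/(1 - y)^r = sum_{k>=0} C(k + r - 1, r - 1) y^k.
For c = 5, r = 3, k = 10:
5^10 * C(12, 2) = 9765625 * 66 = 644531250.

644531250


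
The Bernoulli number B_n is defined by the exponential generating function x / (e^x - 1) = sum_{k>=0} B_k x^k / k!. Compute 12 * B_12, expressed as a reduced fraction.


Bernoulli numbers can also be computed recursively via B_0 = 1 and sum_{j=0}^{m} C(m+1, j) B_j = 0 for m >= 1. Odd-index Bernoulli numbers vanish for k >= 3.
Computing B_12 = -691/2730, so 12 * B_12 = 12 * -691/2730 = -1382/455.

-1382/455


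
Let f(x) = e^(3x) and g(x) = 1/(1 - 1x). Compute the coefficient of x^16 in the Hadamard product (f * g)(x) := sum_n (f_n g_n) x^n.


Expanding: f_k = 3^k/k! (from e^(3x)) and g_k = 1^k (from 1/(1 - 1x)). So the Hadamard coefficient (f * g)_k = 3^k 1^k / k! = (3)^k / k!.
For k = 16: 3^16/16! = 43046721/20922789888000 = 59049/28700672000.

59049/28700672000


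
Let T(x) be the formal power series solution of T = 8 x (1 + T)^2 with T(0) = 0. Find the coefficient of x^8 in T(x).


Apply the Lagrange inversion formula: if T = 8 x * phi(T) with phi(t) = (1 + t)^2, then [x^n] T = 8^n * (1/n) [t^(n-1)] phi(t)^n = 8^n * (1/n) [t^(n-1)] (1 + t)^(2n) = 8^n * (1/n) C(2n, n-1).
Using the identity C(2n, n-1) = C(2n, n) * n / (n+1), the unscaled factor equals C(2n, n) / (n+1) = C_n, the n-th Catalan number.
For n = 8: C_8 = C(16, 8) / 9 = 12870/9 = 1430.
With the 8^8 = 16777216 factor, the coefficient is 16777216 * 1430 = 23991418880.

23991418880


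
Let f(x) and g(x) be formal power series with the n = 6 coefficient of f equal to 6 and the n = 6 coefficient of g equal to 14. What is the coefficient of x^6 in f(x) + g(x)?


Addition of formal power series is termwise.
The coefficient of x^6 in f + g = 6 + 14
= 20

20


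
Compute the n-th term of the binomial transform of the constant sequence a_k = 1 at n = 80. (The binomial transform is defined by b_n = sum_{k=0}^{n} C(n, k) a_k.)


With a_k = 1 for all k, b_n = sum_{k=0}^{n} C(n, k) = 2^n by the binomial theorem.
For n = 80: 2^80 = 1208925819614629174706176.

1208925819614629174706176


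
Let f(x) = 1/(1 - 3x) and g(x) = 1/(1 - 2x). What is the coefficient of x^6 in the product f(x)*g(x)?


The coefficient of x^n in f*g is the Cauchy product: sum_{k=0}^{n} a^k * b^(n-k).
With a=3, b=2, n=6:
sum_{k=0}^{6} 3^k * 2^(6-k)
= 2059

2059


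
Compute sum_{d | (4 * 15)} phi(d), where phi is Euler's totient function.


First, 4 * 15 = 60. One classical identity is sum_{d | n} phi(d) = n (each k in [1, n] has a unique gcd with n, and among the k's with gcd(k, n) = n/d there are phi(d) of them). So the sum equals 60. We also verify directly:
Divisors of 60: 1, 2, 3, 4, 5, 6, 10, 12, 15, 20, 30, 60.
phi values: 1, 1, 2, 2, 4, 2, 4, 4, 8, 8, 8, 16.
Sum = 60.

60


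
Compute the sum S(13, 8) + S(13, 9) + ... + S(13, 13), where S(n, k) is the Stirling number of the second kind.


By definition, S(n, k) counts partitions of an n-set into exactly k nonempty blocks.
Computing row n = 13 for k = 8..13:
S(13, k): 1899612, 359502, 39325, 2431, 78, 1
Sum = 2300949.

2300949


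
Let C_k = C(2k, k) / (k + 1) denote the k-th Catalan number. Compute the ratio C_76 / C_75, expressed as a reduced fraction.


Using C_k = (2k)! / (k! (k+1)!), the ratio C_{k+1}/C_k simplifies to
C_{k+1}/C_k = [(2k+2)! / ((k+1)! (k+2)!)] * [k! (k+1)! / (2k)!]
 = (2k+2)(2k+1) / ((k+1)(k+2)) = 2(2k+1) / (k+2).
For k = 75: 2(2*75 + 1) / (75 + 2) = 302/77 = 302/77.

302/77


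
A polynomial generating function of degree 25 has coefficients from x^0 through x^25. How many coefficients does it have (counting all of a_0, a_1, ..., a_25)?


A polynomial of degree 25 takes the form a_0 + a_1 x + ... + a_25 x^25.
The number of coefficients is 25 + 1 = 26.

26


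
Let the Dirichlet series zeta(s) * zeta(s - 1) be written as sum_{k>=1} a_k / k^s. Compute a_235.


Convolution gives a_k = sum_{d | k} d * 1 = sum_{d | k} d = sigma(k), the sum of positive divisors of k.
For k = 235, the divisors are 1, 5, 47, 235, so
sigma(235) = 1 + 5 + 47 + 235 = 288.

288


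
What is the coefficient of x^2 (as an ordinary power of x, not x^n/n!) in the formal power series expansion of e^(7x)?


The exponential series is e^y = sum_{k>=0} y^k / k!. Substituting y = 7x gives
e^(7x) = sum_{k>=0} 7^k x^k / k!.
So the coefficient of x^n is a^n/n! with a = 7, n = 2:
7^2 / 2! = 49/2 = 49/2

49/2


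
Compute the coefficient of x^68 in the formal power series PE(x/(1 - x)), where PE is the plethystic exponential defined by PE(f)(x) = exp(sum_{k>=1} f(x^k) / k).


For f(x) = x/(1 - x) we have
sum_{k>=1} f(x^k) / k = sum_{k>=1} (1/k) * x^k / (1 - x^k) = sum_{k, m >= 1} x^(k m) / k,
which after exponentiating simplifies to
PE(x/(1 - x)) = prod_{k>=1} 1 / (1 - x^k).
This is the generating function for the partition function p(n), so the coefficient of x^68 is p(68).
Computing p(68) by dynamic programming over parts 1, 2, ..., 68: p(68) = 3087735.

3087735


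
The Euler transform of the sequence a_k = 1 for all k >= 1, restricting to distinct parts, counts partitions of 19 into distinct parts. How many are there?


Partitions of 19 into distinct parts can be computed via generating function.
Product (1+x)(1+x^2)(1+x^3)...
The coefficient of x^19 = 54

54


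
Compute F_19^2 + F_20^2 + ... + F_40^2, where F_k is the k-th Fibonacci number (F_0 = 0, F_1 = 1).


There is a standard identity sum_{k=0}^{N} F_k^2 = F_N * F_{N+1} (proved inductively from the telescoping relation F_k^2 = F_k F_{k+1} - F_{k-1} F_k). Then
sum_{k=19}^{40} F_k^2 = F_40 F_41 - F_18 F_19.
Computing: F_40 = 102334155, F_41 = 165580141, F_18 = 2584, F_19 = 4181.
Sum = 102334155 * 165580141 - 2584 * 4181 = 16944503803212151.

16944503803212151


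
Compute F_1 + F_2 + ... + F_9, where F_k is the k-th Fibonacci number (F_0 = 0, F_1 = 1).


Use the identity sum_{k=0}^{N} F_k = F_{N+2} - 1 (which follows from F_{k+2} - F_{k+1} = F_k). Then
sum_{k=1}^{9} F_k = (F_{11} - 1) - (F_{2} - 1) = F_{11} - F_{2}.
Computing: F_{11} = 89, F_{2} = 1, so
Sum = 89 - 1 = 88.

88


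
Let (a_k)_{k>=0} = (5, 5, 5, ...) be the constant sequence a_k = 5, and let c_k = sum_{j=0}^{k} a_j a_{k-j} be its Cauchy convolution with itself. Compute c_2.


Since a_j = 5 for all j >= 0, the convolution sum becomes
c_k = sum_{j=0}^{k} 5 * 5 = 25 * (k + 1).
Equivalently, the generating function of (a_k) is 5/(1 - x) and its square is 25/(1 - x)^2 = sum_{k>=0} 25(k + 1) x^k.
For k = 2: 25 * 3 = 75.

75


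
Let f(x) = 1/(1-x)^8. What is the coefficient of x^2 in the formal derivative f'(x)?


Differentiate: d/dx [ 1/(1-x)^r ] = r / (1-x)^(r+1).
Here r = 8, so f'(x) = 8 / (1-x)^9.
The expansion of 1/(1-x)^(r+1) has coefficient of x^n equal to C(n+r, r).
So the coefficient of x^2 in f'(x) is
8 * C(10, 8) = 8 * 45 = 360

360


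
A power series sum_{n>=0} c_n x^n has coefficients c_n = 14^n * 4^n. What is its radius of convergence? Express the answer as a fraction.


By the root test (Cauchy-Hadamard), the radius is R = 1 / limsup_n |c_n|^(1/n).
Here |c_n|^(1/n) = (14^n * 4^n)^(1/n) = 14 * 4 = 56 for all n.
So R = 1/56 = 1/56.

1/56


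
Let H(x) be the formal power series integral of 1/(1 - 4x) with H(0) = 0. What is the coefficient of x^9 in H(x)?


1/(1 - 4x) = sum_{k>=0} 4^k x^k. Integrating termwise with H(0) = 0:
H(x) = sum_{k>=0} 4^k x^(k+1) / (k+1) = sum_{m>=1} 4^(m-1) x^m / m.
For m = 9: 4^8/9 = 65536/9 = 65536/9.

65536/9


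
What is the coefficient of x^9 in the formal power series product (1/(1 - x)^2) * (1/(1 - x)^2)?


Combine the factors: (1/(1 - x)^2) * (1/(1 - x)^2) = 1/(1 - x)^4.
Then use 1/(1 - x)^r = sum_{k>=0} C(k + r - 1, r - 1) x^k with r = 4 and k = 9:
C(12, 3) = 220.

220


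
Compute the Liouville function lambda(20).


The Liouville function is lambda(k) = (-1)^Omega(k), where Omega(k) counts the prime factors of k with multiplicity.
Factoring: 20 = 2 * 2 * 5, so Omega(20) = 3.
lambda(20) = (-1)^3 = -1.

-1


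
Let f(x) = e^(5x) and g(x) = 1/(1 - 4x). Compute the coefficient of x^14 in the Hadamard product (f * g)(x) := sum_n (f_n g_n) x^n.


Expanding: f_k = 5^k/k! (from e^(5x)) and g_k = 4^k (from 1/(1 - 4x)). So the Hadamard coefficient (f * g)_k = 5^k 4^k / k! = (20)^k / k!.
For k = 14: 20^14/14! = 1638400000000000000/87178291200 = 32000000000000/1702701.

32000000000000/1702701


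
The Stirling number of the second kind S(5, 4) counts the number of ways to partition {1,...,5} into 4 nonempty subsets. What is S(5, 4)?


Using the explicit formula S(n,k) = (1/k!) sum_{j=0}^{k} (-1)^(k-j) C(k,j) j^n:
S(5, 4) = 10
Equivalently, S(n,k) is n! times the coefficient of x^n in the EGF (e^x - 1)^k / k!.

10


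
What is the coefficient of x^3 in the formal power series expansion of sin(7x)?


The Maclaurin series is sin(t) = sum_{k>=0} (-1)^k t^(2k+1) / (2k+1)!, so substituting t = 7x, only odd powers of x are nonzero, with coefficient of x^(2k+1) equal to (-1)^k 7^(2k+1) / (2k+1)!.
Write 3 = 2*1 + 1, giving the coefficient (-1)^1 * 7^3 / 3! = -343/6 = -343/6.

-343/6


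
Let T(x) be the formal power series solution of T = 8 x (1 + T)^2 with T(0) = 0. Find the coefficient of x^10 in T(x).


Apply the Lagrange inversion formula: if T = 8 x * phi(T) with phi(t) = (1 + t)^2, then [x^n] T = 8^n * (1/n) [t^(n-1)] phi(t)^n = 8^n * (1/n) [t^(n-1)] (1 + t)^(2n) = 8^n * (1/n) C(2n, n-1).
Using the identity C(2n, n-1) = C(2n, n) * n / (n+1), the unscaled factor equals C(2n, n) / (n+1) = C_n, the n-th Catalan number.
For n = 10: C_10 = C(20, 10) / 11 = 184756/11 = 16796.
With the 8^10 = 1073741824 factor, the coefficient is 1073741824 * 16796 = 18034567675904.

18034567675904


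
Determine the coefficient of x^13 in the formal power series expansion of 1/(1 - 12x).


The geometric series identity gives 1/(1 - c x) = sum_{k>=0} c^k x^k, so the coefficient of x^k is c^k.
Here c = 12 and k = 13.
Computing: 12^13 = 106993205379072

106993205379072


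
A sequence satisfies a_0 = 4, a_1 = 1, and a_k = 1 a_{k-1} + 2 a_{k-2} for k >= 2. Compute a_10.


The characteristic equation is t^2 - 1 t - 2 = 0, with roots r_1 = 2 and r_2 = -1 (so c_1 = r_1 + r_2, c_2 = -r_1 r_2 as required).
One can use the closed form a_n = A r_1^n + B r_2^n, but direct iteration is more reliable:
a_0 = 4, a_1 = 1, a_2 = 9, a_3 = 11, a_4 = 29, a_5 = 51, a_6 = 109, a_7 = 211, a_8 = 429, a_9 = 851, a_10 = 1709.
So a_10 = 1709.

1709


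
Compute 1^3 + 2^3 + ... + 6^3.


This power sum has a closed form given by Faulhaber's formula
sum_{k=1}^{m} k^p = (1 / (p + 1)) * sum_{j=0}^{p} C(p + 1, j) B_j m^(p + 1 - j),
but for small m direct computation is fastest:
1 + 8 + 27 + 64 + 125 + 216 = 441.

441


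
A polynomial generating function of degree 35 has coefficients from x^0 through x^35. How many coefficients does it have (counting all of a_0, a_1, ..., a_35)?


A polynomial of degree 35 takes the form a_0 + a_1 x + ... + a_35 x^35.
The number of coefficients is 35 + 1 = 36.

36


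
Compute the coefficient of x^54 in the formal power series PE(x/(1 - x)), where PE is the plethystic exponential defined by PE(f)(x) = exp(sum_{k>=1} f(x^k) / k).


For f(x) = x/(1 - x) we have
sum_{k>=1} f(x^k) / k = sum_{k>=1} (1/k) * x^k / (1 - x^k) = sum_{k, m >= 1} x^(k m) / k,
which after exponentiating simplifies to
PE(x/(1 - x)) = prod_{k>=1} 1 / (1 - x^k).
This is the generating function for the partition function p(n), so the coefficient of x^54 is p(54).
Computing p(54) by dynamic programming over parts 1, 2, ..., 54: p(54) = 386155.

386155


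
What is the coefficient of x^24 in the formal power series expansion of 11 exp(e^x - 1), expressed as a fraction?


exp(e^x - 1) is the exponential generating function for the Bell numbers Bell_k: exp(e^x - 1) = sum_{k>=0} Bell_k x^k / k!.
So the coefficient of x^24 in 11 exp(e^x - 1) is 11 Bell_24 / 24!.
Computing: Bell_24 = 445958869294805289 and 24! = 620448401733239439360000, giving
11 * 445958869294805289/620448401733239439360000 = 148652956431601763/18801466719189073920000.

148652956431601763/18801466719189073920000


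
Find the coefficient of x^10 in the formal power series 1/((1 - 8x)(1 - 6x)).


By partial fractions or Cauchy convolution:
The coefficient equals sum_{k=0}^{10} 8^k * 6^(10-k).
= 4113568768

4113568768


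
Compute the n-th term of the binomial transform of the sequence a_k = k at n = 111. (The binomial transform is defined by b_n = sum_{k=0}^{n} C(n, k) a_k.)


With a_k = k, b_n = sum_{k=0}^{n} C(n, k) k. Using k * C(n, k) = n * C(n-1, k-1) gives b_n = n * sum_{k>=1} C(n-1, k-1) = n * 2^(n-1).
For n = 111: 111 * 2^110 = 111 * 1298074214633706907132624082305024 = 144086237824341466691721273135857664.

144086237824341466691721273135857664


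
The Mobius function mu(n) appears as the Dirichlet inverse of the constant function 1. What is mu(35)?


35 = 5 * 7 (all distinct primes).
mu(35) = (-1)^2 = 1

1


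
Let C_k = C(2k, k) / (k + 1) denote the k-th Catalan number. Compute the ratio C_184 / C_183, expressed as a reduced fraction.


Using C_k = (2k)! / (k! (k+1)!), the ratio C_{k+1}/C_k simplifies to
C_{k+1}/C_k = [(2k+2)! / ((k+1)! (k+2)!)] * [k! (k+1)! / (2k)!]
 = (2k+2)(2k+1) / ((k+1)(k+2)) = 2(2k+1) / (k+2).
For k = 183: 2(2*183 + 1) / (183 + 2) = 734/185 = 734/185.

734/185


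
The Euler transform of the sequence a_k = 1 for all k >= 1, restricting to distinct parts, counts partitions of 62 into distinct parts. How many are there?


Partitions of 62 into distinct parts can be computed via generating function.
Product (1+x)(1+x^2)(1+x^3)...
The coefficient of x^62 = 13394

13394


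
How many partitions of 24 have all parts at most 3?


Using the generating function (1-x)^(-1)(1-x^2)^(-1)(1-x^3)^(-1),
the coefficient of x^24 counts these restricted partitions.
Result = 61

61


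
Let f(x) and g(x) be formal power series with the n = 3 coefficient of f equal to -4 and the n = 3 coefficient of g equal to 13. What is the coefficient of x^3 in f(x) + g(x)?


Addition of formal power series is termwise.
The coefficient of x^3 in f + g = -4 + 13
= 9

9


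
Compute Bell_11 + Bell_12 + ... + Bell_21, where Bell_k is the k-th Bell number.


Recall Bell_k counts set partitions of a k-set (with Bell_0 = 1 by convention).
Bell_11 through Bell_21: 678570, 4213597, 27644437, 190899322, 1382958545, 10480142147, 82864869804, 682076806159, 5832742205057, 51724158235372, 474869816156751
Sum = 678570 + 4213597 + 27644437 + 190899322 + 1382958545 + 10480142147 + 82864869804 + 682076806159 + 5832742205057 + 51724158235372 + 474869816156751 = 533203744809761.

533203744809761


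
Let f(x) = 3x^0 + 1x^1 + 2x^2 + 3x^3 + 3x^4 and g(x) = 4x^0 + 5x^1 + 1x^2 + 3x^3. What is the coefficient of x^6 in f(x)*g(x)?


Cauchy product at x^6:
3*3 + 3*1
= 12

12


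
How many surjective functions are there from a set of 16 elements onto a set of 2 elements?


By inclusion-exclusion on which target elements are missed, the number of surjections from an n-set onto a k-set is
surj(n, k) = sum_{j=0}^{k} (-1)^j C(k, j) (k - j)^n.
Equivalently surj(n, k) = k! * S(n, k), where S(n, k) is the Stirling number of the second kind.
For n = 16, k = 2:
S(16, 2) = 32767, so
surj = 2! * 32767 = 2 * 32767 = 65534.

65534


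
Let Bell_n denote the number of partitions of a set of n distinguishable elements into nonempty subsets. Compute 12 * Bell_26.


Bell_26 can be computed from the Bell triangle or from Dobinski's identity Bell_n = (1/e) * sum_{k>=0} k^n / k!.
Computing Bell_26 = 49631246523618756274.
Then 12 * 49631246523618756274 = 595574958283425075288.

595574958283425075288
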